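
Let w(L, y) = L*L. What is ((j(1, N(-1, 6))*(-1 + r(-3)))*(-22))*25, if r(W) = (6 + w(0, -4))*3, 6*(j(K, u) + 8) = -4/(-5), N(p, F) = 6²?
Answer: 220660/3 ≈ 73553.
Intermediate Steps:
N(p, F) = 36
j(K, u) = -118/15 (j(K, u) = -8 + (-4/(-5))/6 = -8 + (-4*(-⅕))/6 = -8 + (⅙)*(⅘) = -8 + 2/15 = -118/15)
w(L, y) = L²
r(W) = 18 (r(W) = (6 + 0²)*3 = (6 + 0)*3 = 6*3 = 18)
((j(1, N(-1, 6))*(-1 + r(-3)))*(-22))*25 = (-118*(-1 + 18)/15*(-22))*25 = (-118/15*17*(-22))*25 = -2006/15*(-22)*25 = (44132/15)*25 = 220660/3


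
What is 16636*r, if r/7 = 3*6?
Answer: 2096136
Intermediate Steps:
r = 126 (r = 7*(3*6) = 7*18 = 126)
16636*r = 16636*126 = 2096136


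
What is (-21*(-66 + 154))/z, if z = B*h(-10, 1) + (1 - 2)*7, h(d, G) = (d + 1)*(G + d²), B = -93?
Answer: -924/42265 ≈ -0.021862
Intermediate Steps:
h(d, G) = (1 + d)*(G + d²)
z = 84530 (z = -93*(1 + (-10)² + (-10)³ + 1*(-10)) + (1 - 2)*7 = -93*(1 + 100 - 1000 - 10) - 1*7 = -93*(-909) - 7 = 84537 - 7 = 84530)
(-21*(-66 + 154))/z = -21*(-66 + 154)/84530 = -21*88*(1/84530) = -1848*1/84530 = -924/42265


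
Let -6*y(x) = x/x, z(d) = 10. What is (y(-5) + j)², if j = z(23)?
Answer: 3481/36 ≈ 96.694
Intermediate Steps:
y(x) = -⅙ (y(x) = -x/(6*x) = -⅙*1 = -⅙)
j = 10
(y(-5) + j)² = (-⅙ + 10)² = (59/6)² = 3481/36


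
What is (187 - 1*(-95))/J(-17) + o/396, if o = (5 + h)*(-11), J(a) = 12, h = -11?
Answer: 71/3 ≈ 23.667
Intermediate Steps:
o = 66 (o = (5 - 11)*(-11) = -6*(-11) = 66)
(187 - 1*(-95))/J(-17) + o/396 = (187 - 1*(-95))/12 + 66/396 = (187 + 95)*(1/12) + 66*(1/396) = 282*(1/12) + ⅙ = 47/2 + ⅙ = 71/3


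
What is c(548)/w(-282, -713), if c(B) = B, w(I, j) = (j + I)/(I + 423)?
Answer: -77268/995 ≈ -77.656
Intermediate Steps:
w(I, j) = (I + j)/(423 + I)
c(548)/w(-282, -713) = 548/(((-282 - 713)/(423 - 282))) = 548/((-995/141)) = 548/(((1/141)*(-995))) = 548/(-995/141) = 548*(-141/995) = -77268/995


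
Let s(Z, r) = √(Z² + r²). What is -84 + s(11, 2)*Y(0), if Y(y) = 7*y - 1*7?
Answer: -84 - 35*√5 ≈ -162.26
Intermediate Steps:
Y(y) = -7 + 7*y (Y(y) = 7*y - 7 = -7 + 7*y)
-84 + s(11, 2)*Y(0) = -84 + √(11² + 2²)*(-7 + 7*0) = -84 + √(121 + 4)*(-7 + 0) = -84 + √125*(-7) = -84 + (5*√5)*(-7) = -84 - 35*√5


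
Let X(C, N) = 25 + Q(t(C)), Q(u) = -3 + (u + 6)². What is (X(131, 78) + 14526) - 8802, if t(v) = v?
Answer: 24515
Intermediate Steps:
Q(u) = -3 + (6 + u)²
X(C, N) = 22 + (6 + C)² (X(C, N) = 25 + (-3 + (6 + C)²) = 22 + (6 + C)²)
(X(131, 78) + 14526) - 8802 = ((22 + (6 + 131)²) + 14526) - 8802 = ((22 + 137²) + 14526) - 8802 = ((22 + 18769) + 14526) - 8802 = (18791 + 14526) - 8802 = 33317 - 8802 = 24515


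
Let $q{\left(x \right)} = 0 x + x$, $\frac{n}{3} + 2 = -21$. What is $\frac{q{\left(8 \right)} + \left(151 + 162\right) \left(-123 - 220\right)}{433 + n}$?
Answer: $- \frac{107351}{364} \approx -294.92$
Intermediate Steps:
$n = -69$ ($n = -6 + 3 \left(-21\right) = -6 - 63 = -69$)
$q{\left(x \right)} = x$ ($q{\left(x \right)} = 0 + x = x$)
$\frac{q{\left(8 \right)} + \left(151 + 162\right) \left(-123 - 220\right)}{433 + n} = \frac{8 + \left(151 + 162\right) \left(-123 - 220\right)}{433 - 69} = \frac{8 + 313 \left(-343\right)}{364} = \left(8 - 107359\right) \frac{1}{364} = \left(-107351\right) \frac{1}{364} = - \frac{107351}{364}$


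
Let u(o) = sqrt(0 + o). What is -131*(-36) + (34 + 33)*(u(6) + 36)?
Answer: 7128 + 67*sqrt(6) ≈ 7292.1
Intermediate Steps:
u(o) = sqrt(o)
-131*(-36) + (34 + 33)*(u(6) + 36) = -131*(-36) + (34 + 33)*(sqrt(6) + 36) = 4716 + 67*(36 + sqrt(6)) = 4716 + (2412 + 67*sqrt(6)) = 7128 + 67*sqrt(6)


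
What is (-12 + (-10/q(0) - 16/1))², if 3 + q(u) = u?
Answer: 5476/9 ≈ 608.44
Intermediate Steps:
q(u) = -3 + u
(-12 + (-10/q(0) - 16/1))² = (-12 + (-10/(-3 + 0) - 16/1))² = (-12 + (-10/(-3) - 16*1))² = (-12 + (-10*(-⅓) - 16))² = (-12 + (10/3 - 16))² = (-12 - 38/3)² = (-74/3)² = 5476/9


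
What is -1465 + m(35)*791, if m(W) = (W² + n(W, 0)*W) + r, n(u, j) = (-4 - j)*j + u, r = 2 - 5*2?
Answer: 1930157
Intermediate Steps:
r = -8 (r = 2 - 10 = -8)
n(u, j) = u + j*(-4 - j) (n(u, j) = j*(-4 - j) + u = u + j*(-4 - j))
m(W) = -8 + 2*W² (m(W) = (W² + (W - 1*0² - 4*0)*W) - 8 = (W² + (W - 1*0 + 0)*W) - 8 = (W² + (W + 0 + 0)*W) - 8 = (W² + W*W) - 8 = (W² + W²) - 8 = 2*W² - 8 = -8 + 2*W²)
-1465 + m(35)*791 = -1465 + (-8 + 2*35²)*791 = -1465 + (-8 + 2*1225)*791 = -1465 + (-8 + 2450)*791 = -1465 + 2442*791 = -1465 + 1931622 = 1930157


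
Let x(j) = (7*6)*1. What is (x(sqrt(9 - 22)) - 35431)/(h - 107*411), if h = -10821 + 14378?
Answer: 823/940 ≈ 0.87553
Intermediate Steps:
x(j) = 42 (x(j) = 42*1 = 42)
h = 3557
(x(sqrt(9 - 22)) - 35431)/(h - 107*411) = (42 - 35431)/(3557 - 107*411) = -35389/(3557 - 43977) = -35389/(-40420) = -35389*(-1/40420) = 823/940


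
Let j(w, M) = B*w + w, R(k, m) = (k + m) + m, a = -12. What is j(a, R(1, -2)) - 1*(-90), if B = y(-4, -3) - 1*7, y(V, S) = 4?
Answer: 114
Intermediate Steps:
R(k, m) = k + 2*m
B = -3 (B = 4 - 1*7 = 4 - 7 = -3)
j(w, M) = -2*w (j(w, M) = -3*w + w = -2*w)
j(a, R(1, -2)) - 1*(-90) = -2*(-12) - 1*(-90) = 24 + 90 = 114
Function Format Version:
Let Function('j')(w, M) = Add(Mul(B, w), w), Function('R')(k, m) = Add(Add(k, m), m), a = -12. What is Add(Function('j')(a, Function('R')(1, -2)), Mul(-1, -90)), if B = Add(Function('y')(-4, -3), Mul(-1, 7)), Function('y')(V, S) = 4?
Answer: 114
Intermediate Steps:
Function('R')(k, m) = Add(k, Mul(2, m))
B = -3 (B = Add(4, Mul(-1, 7)) = Add(4, -7) = -3)
Function('j')(w, M) = Mul(-2, w) (Function('j')(w, M) = Add(Mul(-3, w), w) = Mul(-2, w))
Add(Function('j')(a, Function('R')(1, -2)), Mul(-1, -90)) = Add(Mul(-2, -12), Mul(-1, -90)) = Add(24, 90) = 114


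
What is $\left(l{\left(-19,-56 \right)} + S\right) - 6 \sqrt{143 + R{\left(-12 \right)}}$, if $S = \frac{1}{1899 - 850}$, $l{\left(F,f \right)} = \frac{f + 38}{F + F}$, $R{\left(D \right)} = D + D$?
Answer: $\frac{9460}{19931} - 6 \sqrt{119} \approx -64.978$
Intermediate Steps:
$R{\left(D \right)} = 2 D$
$l{\left(F,f \right)} = \frac{38 + f}{2 F}$
$S = \frac{1}{1049} \approx 0.00095329$
$\left(l{\left(-19,-56 \right)} + S\right) - 6 \sqrt{143 + R{\left(-12 \right)}} = \left(\frac{38 - 56}{2 \left(-19\right)} + \frac{1}{1049}\right) - 6 \sqrt{143 + 2 \left(-12\right)} = \left(\frac{1}{2} \left(- \frac{1}{19}\right) \left(-18\right) + \frac{1}{1049}\right) - 6 \sqrt{143 - 24} = \left(\frac{9}{19} + \frac{1}{1049}\right) - 6 \sqrt{119} = \frac{9460}{19931} - 6 \sqrt{119}$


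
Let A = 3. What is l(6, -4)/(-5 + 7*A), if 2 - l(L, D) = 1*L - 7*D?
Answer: -2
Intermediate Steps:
l(L, D) = 2 - L + 7*D (l(L, D) = 2 - (1*L - 7*D) = 2 - (L - 7*D) = 2 + (-L + 7*D) = 2 - L + 7*D)
l(6, -4)/(-5 + 7*A) = (2 - 1*6 + 7*(-4))/(-5 + 7*3) = (2 - 6 - 28)/(-5 + 21) = -32/16 = -32*1/16 = -2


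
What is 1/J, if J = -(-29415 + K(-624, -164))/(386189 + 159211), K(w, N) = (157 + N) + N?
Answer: 90900/4931 ≈ 18.434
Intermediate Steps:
K(w, N) = 157 + 2*N
J = 4931/90900 (J = -(-29415 + (157 + 2*(-164)))/(386189 + 159211) = -(-29415 + (157 - 328))/545400 = -(-29415 - 171)/545400 = -(-29586)/545400 = -1*(-4931/90900) = 4931/90900 ≈ 0.054246)
1/J = 1/(4931/90900) = 90900/4931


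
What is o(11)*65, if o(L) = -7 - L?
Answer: -1170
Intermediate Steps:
o(11)*65 = (-7 - 1*11)*65 = (-7 - 11)*65 = -18*65 = -1170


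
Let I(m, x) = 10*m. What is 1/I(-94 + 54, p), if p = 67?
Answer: -1/400 ≈ -0.0025000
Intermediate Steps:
1/I(-94 + 54, p) = 1/(10*(-94 + 54)) = 1/(10*(-40)) = 1/(-400) = -1/400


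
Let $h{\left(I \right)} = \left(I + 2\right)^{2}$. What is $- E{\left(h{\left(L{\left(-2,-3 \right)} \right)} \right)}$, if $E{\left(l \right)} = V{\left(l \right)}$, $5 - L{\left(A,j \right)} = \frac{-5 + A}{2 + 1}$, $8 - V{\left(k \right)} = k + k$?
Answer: $\frac{1496}{9} \approx 166.22$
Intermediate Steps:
$V{\left(k \right)} = 8 - 2 k$ ($V{\left(k \right)} = 8 - \left(k + k\right) = 8 - 2 k$)
$L{\left(A,j \right)} = \frac{20}{3} - \frac{A}{3}$ ($L{\left(A,j \right)} = 5 - \frac{-5 + A}{2 + 1} = 5 - \frac{-5 + A}{3} = 5 - \left(-5 + A\right) \frac{1}{3} = 5 - \left(- \frac{5}{3} + \frac{A}{3}\right) = \frac{20}{3} - \frac{A}{3}$)
$h{\left(I \right)} = \left(2 + I\right)^{2}$
$E{\left(l \right)} = 8 - 2 l$
$- E{\left(h{\left(L{\left(-2,-3 \right)} \right)} \right)} = - (8 - 2 \left(2 + \left(\frac{20}{3} - - \frac{2}{3}\right)\right)^{2}) = - (8 - 2 \left(2 + \left(\frac{20}{3} + \frac{2}{3}\right)\right)^{2}) = - (8 - 2 \left(2 + \frac{22}{3}\right)^{2}) = - (8 - 2 \left(\frac{28}{3}\right)^{2}) = - (8 - \frac{1568}{9}) = \left(-1\right) \left(- \frac{1496}{9}\right) = \frac{1496}{9}$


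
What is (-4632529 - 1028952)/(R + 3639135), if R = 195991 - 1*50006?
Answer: -5661481/3785120 ≈ -1.4957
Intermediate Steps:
R = 145985 (R = 195991 - 50006 = 145985)
(-4632529 - 1028952)/(R + 3639135) = (-4632529 - 1028952)/(145985 + 3639135) = -5661481/3785120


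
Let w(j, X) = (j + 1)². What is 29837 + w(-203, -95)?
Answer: 70641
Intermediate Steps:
w(j, X) = (1 + j)²
29837 + w(-203, -95) = 29837 + (1 - 203)² = 29837 + (-202)² = 29837 + 40804 = 70641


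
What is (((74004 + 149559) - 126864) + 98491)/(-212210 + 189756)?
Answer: -97595/11227 ≈ -8.6929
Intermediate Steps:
(((74004 + 149559) - 126864) + 98491)/(-212210 + 189756) = ((223563 - 126864) + 98491)/(-22454) = (96699 + 98491)*(-1/22454) = 195190*(-1/22454) = -97595/11227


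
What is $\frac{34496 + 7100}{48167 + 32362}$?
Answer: $\frac{41596}{80529} \approx 0.51653$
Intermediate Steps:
$\frac{34496 + 7100}{48167 + 32362} = \frac{41596}{80529}$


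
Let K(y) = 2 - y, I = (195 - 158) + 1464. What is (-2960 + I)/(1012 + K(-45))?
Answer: -1459/1059 ≈ -1.3777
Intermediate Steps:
I = 1501 (I = 37 + 1464 = 1501)
(-2960 + I)/(1012 + K(-45)) = (-2960 + 1501)/(1012 + (2 - 1*(-45))) = -1459/(1012 + (2 + 45)) = -1459/(1012 + 47) = -1459/1059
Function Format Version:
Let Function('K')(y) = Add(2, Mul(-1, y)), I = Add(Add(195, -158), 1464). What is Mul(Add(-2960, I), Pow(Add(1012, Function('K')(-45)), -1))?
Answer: Rational(-1459, 1059) ≈ -1.3777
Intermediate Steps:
I = 1501 (I = Add(37, 1464) = 1501)
Mul(Add(-2960, I), Pow(Add(1012, Function('K')(-45)), -1)) = Mul(Add(-2960, 1501), Pow(Add(1012, Add(2, Mul(-1, -45))), -1)) = Mul(-1459, Pow(Add(1012, Add(2, 45)), -1)) = Mul(-1459, Pow(Add(1012, 47), -1)) = Mul(-1459, Pow(1059, -1)) = Mul(-1459, Rational(1, 1059)) = Rational(-1459, 1059)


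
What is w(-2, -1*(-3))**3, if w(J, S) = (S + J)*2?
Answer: 8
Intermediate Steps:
w(J, S) = 2*J + 2*S (w(J, S) = (J + S)*2 = 2*J + 2*S)
w(-2, -1*(-3))**3 = (2*(-2) + 2*(-1*(-3)))**3 = (-4 + 2*3)**3 = (-4 + 6)**3 = 2**3 = 8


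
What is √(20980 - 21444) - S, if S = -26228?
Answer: 26228 + 4*I*√29 ≈ 26228.0 + 21.541*I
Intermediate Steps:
√(20980 - 21444) - S = √(20980 - 21444) - 1*(-26228) = √(-464) + 26228 = 4*I*√29 + 26228 = 26228 + 4*I*√29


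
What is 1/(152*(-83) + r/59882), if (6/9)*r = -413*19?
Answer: -119764/1510966165 ≈ -7.9263e-5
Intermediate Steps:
r = -23541/2 (r = 3*(-413*19)/2 = (3/2)*(-7847) = -23541/2 ≈ -11771.)
1/(152*(-83) + r/59882) = 1/(152*(-83) - 23541/2/59882) = 1/(-12616 - 23541/2*1/59882) = 1/(-12616 - 23541/119764) = 1/(-1510966165/119764) = -119764/1510966165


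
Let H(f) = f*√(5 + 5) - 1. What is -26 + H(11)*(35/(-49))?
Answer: -177/7 - 55*√10/7 ≈ -50.132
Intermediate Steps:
H(f) = -1 + f*√10 (H(f) = f*√10 - 1 = -1 + f*√10)
-26 + H(11)*(35/(-49)) = -26 + (-1 + 11*√10)*(35/(-49)) = -26 + (-1 + 11*√10)*(35*(-1/49)) = -26 + (-1 + 11*√10)*(-5/7) = -26 + (5/7 - 55*√10/7) = -177/7 - 55*√10/7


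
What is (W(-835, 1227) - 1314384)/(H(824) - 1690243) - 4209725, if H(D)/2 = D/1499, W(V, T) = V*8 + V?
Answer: -10666062942395924/2533672609 ≈ -4.2097e+6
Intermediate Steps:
W(V, T) = 9*V (W(V, T) = 8*V + V = 9*V)
H(D) = 2*D/1499 (H(D) = 2*(D/1499) = 2*D/1499)
(W(-835, 1227) - 1314384)/(H(824) - 1690243) - 4209725 = (9*(-835) - 1314384)/((2/1499)*824 - 1690243) - 4209725 = (-7515 - 1314384)/(1648/1499 - 1690243) - 4209725 = -1321899/(-2533672609/1499) - 4209725 = -1321899*(-1499/2533672609) - 4209725 = 1981526601/2533672609 - 4209725 = -10666062942395924/2533672609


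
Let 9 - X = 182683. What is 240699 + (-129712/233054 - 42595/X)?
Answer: 5123621114268023/21286453198 ≈ 2.4070e+5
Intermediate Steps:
X = -182674 (X = 9 - 1*182683 = 9 - 182683 = -182674)
240699 + (-129712/233054 - 42595/X) = 240699 + (-129712/233054 - 42595/(-182674)) = 240699 + (-129712*1/233054 - 42595*(-1/182674)) = 240699 + (-64856/116527 + 42595/182674) = 240699 - 6884037379/21286453198 = 5123621114268023/21286453198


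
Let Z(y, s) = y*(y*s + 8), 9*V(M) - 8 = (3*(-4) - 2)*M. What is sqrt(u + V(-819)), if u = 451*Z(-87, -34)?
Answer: 2*I*sqrt(261845251)/3 ≈ 10788.0*I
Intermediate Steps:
V(M) = 8/9 - 14*M/9 (V(M) = 8/9 + ((3*(-4) - 2)*M)/9 = 8/9 + ((-12 - 2)*M)/9 = 8/9 + (-14*M)/9 = 8/9 - 14*M/9)
Z(y, s) = y*(8 + s*y) (Z(y, s) = y*(s*y + 8) = y*(8 + s*y))
u = -116376942 (u = 451*(-87*(8 - 34*(-87))) = 451*(-87*(8 + 2958)) = 451*(-87*2966) = 451*(-258042) = -116376942)
sqrt(u + V(-819)) = sqrt(-116376942 + (8/9 - 14/9*(-819))) = sqrt(-116376942 + (8/9 + 1274)) = sqrt(-116376942 + 11474/9) = sqrt(-1047381004/9) = 2*I*sqrt(261845251)/3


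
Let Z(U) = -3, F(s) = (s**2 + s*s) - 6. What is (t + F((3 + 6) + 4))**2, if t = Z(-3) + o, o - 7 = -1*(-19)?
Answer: 126025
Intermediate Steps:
F(s) = -6 + 2*s**2 (F(s) = (s**2 + s**2) - 6 = 2*s**2 - 6 = -6 + 2*s**2)
o = 26 (o = 7 - 1*(-19) = 7 + 19 = 26)
t = 23 (t = -3 + 26 = 23)
(t + F((3 + 6) + 4))**2 = (23 + (-6 + 2*((3 + 6) + 4)**2))**2 = (23 + (-6 + 2*(9 + 4)**2))**2 = (23 + (-6 + 2*13**2))**2 = (23 + (-6 + 2*169))**2 = (23 + (-6 + 338))**2 = (23 + 332)**2 = 355**2 = 126025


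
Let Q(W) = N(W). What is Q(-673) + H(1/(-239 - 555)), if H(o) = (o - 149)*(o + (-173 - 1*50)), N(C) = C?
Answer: 20523508913/630436 ≈ 32554.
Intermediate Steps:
H(o) = (-223 + o)*(-149 + o) (H(o) = (-149 + o)*(o + (-173 - 50)) = (-149 + o)*(o - 223) = (-149 + o)*(-223 + o) = (-223 + o)*(-149 + o))
Q(W) = W
Q(-673) + H(1/(-239 - 555)) = -673 + (33227 + (1/(-239 - 555))² - 372/(-239 - 555)) = -673 + (33227 + (1/(-794))² - 372/(-794)) = -673 + (33227 + (-1/794)² - 372*(-1/794)) = -673 + (33227 + 1/630436 + 186/397) = -673 + 20947792341/630436 = 20523508913/630436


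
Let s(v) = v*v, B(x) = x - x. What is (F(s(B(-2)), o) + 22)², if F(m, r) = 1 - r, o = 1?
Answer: 484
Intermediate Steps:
B(x) = 0
s(v) = v²
(F(s(B(-2)), o) + 22)² = ((1 - 1*1) + 22)² = ((1 - 1) + 22)² = (0 + 22)² = 22² = 484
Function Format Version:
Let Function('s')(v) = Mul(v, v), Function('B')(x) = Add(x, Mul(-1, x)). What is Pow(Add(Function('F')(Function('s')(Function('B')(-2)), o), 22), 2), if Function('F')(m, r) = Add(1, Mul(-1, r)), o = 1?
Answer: 484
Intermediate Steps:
Function('B')(x) = 0
Function('s')(v) = Pow(v, 2)
Pow(Add(Function('F')(Function('s')(Function('B')(-2)), o), 22), 2) = Pow(Add(Add(1, Mul(-1, 1)), 22), 2) = Pow(Add(Add(1, -1), 22), 2) = Pow(Add(0, 22), 2) = Pow(22, 2) = 484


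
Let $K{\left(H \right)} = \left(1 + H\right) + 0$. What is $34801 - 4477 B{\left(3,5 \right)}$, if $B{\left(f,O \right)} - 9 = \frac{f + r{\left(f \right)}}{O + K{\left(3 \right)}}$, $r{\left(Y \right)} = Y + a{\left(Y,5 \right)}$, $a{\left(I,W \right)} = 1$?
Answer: $- \frac{80767}{9} \approx -8974.1$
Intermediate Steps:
$K{\left(H \right)} = 1 + H$
$r{\left(Y \right)} = 1 + Y$ ($r{\left(Y \right)} = Y + 1 = 1 + Y$)
$B{\left(f,O \right)} = 9 + \frac{1 + 2 f}{4 + O}$ ($B{\left(f,O \right)} = 9 + \frac{f + \left(1 + f\right)}{O + \left(1 + 3\right)} = 9 + \frac{1 + 2 f}{O + 4} = 9 + \frac{1 + 2 f}{4 + O}$)
$34801 - 4477 B{\left(3,5 \right)} = 34801 - 4477 \frac{37 + 2 \cdot 3 + 9 \cdot 5}{4 + 5} = 34801 - 4477 \frac{37 + 6 + 45}{9} = 34801 - 4477 \cdot \frac{1}{9} \cdot 88 = 34801 - 4477 \cdot \frac{88}{9} = 34801 - \frac{393976}{9} = - \frac{80767}{9}$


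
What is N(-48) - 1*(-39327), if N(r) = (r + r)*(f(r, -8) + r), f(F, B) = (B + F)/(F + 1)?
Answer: 2059569/47 ≈ 43821.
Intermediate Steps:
f(F, B) = (B + F)/(1 + F)
N(r) = 2*r*(r + (-8 + r)/(1 + r)) (N(r) = (r + r)*((-8 + r)/(1 + r) + r) = (2*r)*(r + (-8 + r)/(1 + r)) = 2*r*(r + (-8 + r)/(1 + r)))
N(-48) - 1*(-39327) = 2*(-48)*(-8 - 48 - 48*(1 - 48))/(1 - 48) - 1*(-39327) = 2*(-48)*(-8 - 48 - 48*(-47))/(-47) + 39327 = 2*(-48)*(-1/47)*(-8 - 48 + 2256) + 39327 = 2*(-48)*(-1/47)*2200 + 39327 = 211200/47 + 39327 = 2059569/47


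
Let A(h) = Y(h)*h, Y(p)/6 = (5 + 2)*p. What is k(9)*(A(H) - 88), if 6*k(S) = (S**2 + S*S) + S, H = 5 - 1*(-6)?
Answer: 142329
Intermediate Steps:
H = 11 (H = 5 + 6 = 11)
Y(p) = 42*p (Y(p) = 6*((5 + 2)*p) = 6*(7*p) = 42*p)
k(S) = S**2/3 + S/6 (k(S) = ((S**2 + S*S) + S)/6 = ((S**2 + S**2) + S)/6 = (2*S**2 + S)/6 = (S + 2*S**2)/6 = S**2/3 + S/6)
A(h) = 42*h**2 (A(h) = (42*h)*h = 42*h**2)
k(9)*(A(H) - 88) = ((1/6)*9*(1 + 2*9))*(42*11**2 - 88) = ((1/6)*9*(1 + 18))*(42*121 - 88) = ((1/6)*9*19)*(5082 - 88) = (57/2)*4994 = 142329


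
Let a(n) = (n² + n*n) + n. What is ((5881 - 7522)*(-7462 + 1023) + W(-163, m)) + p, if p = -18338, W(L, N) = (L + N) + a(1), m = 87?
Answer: 10547988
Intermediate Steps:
a(n) = n + 2*n² (a(n) = (n² + n²) + n = 2*n² + n = n + 2*n²)
W(L, N) = 3 + L + N (W(L, N) = (L + N) + 1*(1 + 2*1) = (L + N) + 1*(1 + 2) = (L + N) + 1*3 = (L + N) + 3 = 3 + L + N)
((5881 - 7522)*(-7462 + 1023) + W(-163, m)) + p = ((5881 - 7522)*(-7462 + 1023) + (3 - 163 + 87)) - 18338 = (-1641*(-6439) - 73) - 18338 = (10566399 - 73) - 18338 = 10566326 - 18338 = 10547988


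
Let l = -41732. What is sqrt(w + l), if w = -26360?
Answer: 2*I*sqrt(17023) ≈ 260.94*I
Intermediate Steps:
sqrt(w + l) = sqrt(-26360 - 41732) = sqrt(-68092) = 2*I*sqrt(17023)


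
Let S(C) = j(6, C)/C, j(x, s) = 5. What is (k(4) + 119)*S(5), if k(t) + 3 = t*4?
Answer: 132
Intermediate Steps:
k(t) = -3 + 4*t (k(t) = -3 + t*4 = -3 + 4*t)
S(C) = 5/C
(k(4) + 119)*S(5) = ((-3 + 4*4) + 119)*(5/5) = ((-3 + 16) + 119)*(5*(1/5)) = (13 + 119)*1 = 132*1 = 132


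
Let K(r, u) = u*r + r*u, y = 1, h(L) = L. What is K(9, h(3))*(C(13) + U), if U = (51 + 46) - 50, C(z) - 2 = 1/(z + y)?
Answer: 18549/7 ≈ 2649.9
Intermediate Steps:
K(r, u) = 2*r*u (K(r, u) = r*u + r*u = 2*r*u)
C(z) = 2 + 1/(1 + z) (C(z) = 2 + 1/(z + 1) = 2 + 1/(1 + z))
U = 47 (U = 97 - 50 = 47)
K(9, h(3))*(C(13) + U) = (2*9*3)*((3 + 2*13)/(1 + 13) + 47) = 54*((3 + 26)/14 + 47) = 54*((1/14)*29 + 47) = 54*(29/14 + 47) = 54*(687/14) = 18549/7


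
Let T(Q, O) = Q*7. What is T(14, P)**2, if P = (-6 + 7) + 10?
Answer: 9604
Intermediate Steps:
P = 11 (P = 1 + 10 = 11)
T(Q, O) = 7*Q
T(14, P)**2 = (7*14)**2 = 98**2 = 9604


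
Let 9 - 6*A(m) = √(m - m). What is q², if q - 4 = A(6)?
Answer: 121/4 ≈ 30.250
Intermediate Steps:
A(m) = 3/2 (A(m) = 3/2 - √(m - m)/6 = 3/2 - √0/6 = 3/2 - ⅙*0 = 3/2 + 0 = 3/2)
q = 11/2 (q = 4 + 3/2 = 11/2 ≈ 5.5000)
q² = (11/2)² = 121/4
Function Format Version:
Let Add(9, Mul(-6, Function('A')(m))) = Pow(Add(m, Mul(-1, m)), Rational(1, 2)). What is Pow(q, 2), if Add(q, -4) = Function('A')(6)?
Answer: Rational(121, 4) ≈ 30.250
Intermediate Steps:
Function('A')(m) = Rational(3, 2) (Function('A')(m) = Add(Rational(3, 2), Mul(Rational(-1, 6), Pow(Add(m, Mul(-1, m)), Rational(1, 2)))) = Add(Rational(3, 2), Mul(Rational(-1, 6), Pow(0, Rational(1, 2)))) = Add(Rational(3, 2), Mul(Rational(-1, 6), 0)) = Add(Rational(3, 2), 0) = Rational(3, 2))
q = Rational(11, 2) (q = Add(4, Rational(3, 2)) = Rational(11, 2) ≈ 5.5000)
Pow(q, 2) = Pow(Rational(11, 2), 2) = Rational(121, 4)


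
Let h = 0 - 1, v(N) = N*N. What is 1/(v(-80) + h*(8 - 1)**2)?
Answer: 1/6351 ≈ 0.00015746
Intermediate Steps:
v(N) = N**2
h = -1
1/(v(-80) + h*(8 - 1)**2) = 1/((-80)**2 - (8 - 1)**2) = 1/(6400 - 1*7**2) = 1/(6400 - 1*49) = 1/(6400 - 49) = 1/6351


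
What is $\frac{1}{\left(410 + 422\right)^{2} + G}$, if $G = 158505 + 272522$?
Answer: $\frac{1}{1123251} \approx 8.9027 \cdot 10^{-7}$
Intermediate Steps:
$G = 431027$
$\frac{1}{\left(410 + 422\right)^{2} + G} = \frac{1}{\left(410 + 422\right)^{2} + 431027} = \frac{1}{832^{2} + 431027} = \frac{1}{692224 + 431027} = \frac{1}{1123251}$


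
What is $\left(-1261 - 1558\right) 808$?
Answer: $-2277752$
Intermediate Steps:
$\left(-1261 - 1558\right) 808 = \left(-2819\right) 808 = -2277752$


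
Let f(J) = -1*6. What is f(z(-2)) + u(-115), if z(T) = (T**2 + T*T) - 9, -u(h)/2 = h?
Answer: 224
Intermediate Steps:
u(h) = -2*h
z(T) = -9 + 2*T**2 (z(T) = (T**2 + T**2) - 9 = 2*T**2 - 9 = -9 + 2*T**2)
f(J) = -6
f(z(-2)) + u(-115) = -6 - 2*(-115) = -6 + 230 = 224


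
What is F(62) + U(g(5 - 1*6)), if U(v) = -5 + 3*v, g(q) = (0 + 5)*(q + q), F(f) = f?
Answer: 27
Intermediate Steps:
g(q) = 10*q (g(q) = 5*(2*q) = 10*q)
F(62) + U(g(5 - 1*6)) = 62 + (-5 + 3*(10*(5 - 1*6))) = 62 + (-5 + 3*(10*(5 - 6))) = 62 + (-5 + 3*(10*(-1))) = 62 + (-5 + 3*(-10)) = 62 + (-5 - 30) = 62 - 35 = 27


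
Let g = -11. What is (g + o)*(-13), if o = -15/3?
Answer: 208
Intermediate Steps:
o = -5 (o = -15*⅓ = -5)
(g + o)*(-13) = (-11 - 5)*(-13) = -16*(-13) = 208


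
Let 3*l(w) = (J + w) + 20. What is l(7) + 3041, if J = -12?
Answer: 3046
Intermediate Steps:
l(w) = 8/3 + w/3 (l(w) = ((-12 + w) + 20)/3 = (8 + w)/3 = 8/3 + w/3)
l(7) + 3041 = (8/3 + (⅓)*7) + 3041 = (8/3 + 7/3) + 3041 = 5 + 3041 = 3046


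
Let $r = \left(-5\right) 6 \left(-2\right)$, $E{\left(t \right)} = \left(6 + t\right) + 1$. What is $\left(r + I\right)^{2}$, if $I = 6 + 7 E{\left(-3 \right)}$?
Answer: $8836$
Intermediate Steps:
$E{\left(t \right)} = 7 + t$
$I = 34$ ($I = 6 + 7 \left(7 - 3\right) = 6 + 7 \cdot 4 = 6 + 28 = 34$)
$r = 60$ ($r = \left(-30\right) \left(-2\right) = 60$)
$\left(r + I\right)^{2} = \left(60 + 34\right)^{2} = 94^{2} = 8836$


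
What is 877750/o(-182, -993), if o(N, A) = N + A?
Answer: -35110/47 ≈ -747.02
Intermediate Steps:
o(N, A) = A + N
877750/o(-182, -993) = 877750/(-993 - 182) = 877750/(-1175) = 877750*(-1/1175) = -35110/47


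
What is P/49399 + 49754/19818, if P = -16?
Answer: 1228740379/489494691 ≈ 2.5102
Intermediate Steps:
P/49399 + 49754/19818 = -16/49399 + 49754/19818 = -16*1/49399 + 49754*(1/19818) = -16/49399 + 24877/9909 = 1228740379/489494691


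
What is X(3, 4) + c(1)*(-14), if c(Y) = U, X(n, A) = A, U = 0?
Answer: 4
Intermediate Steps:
c(Y) = 0
X(3, 4) + c(1)*(-14) = 4 + 0*(-14) = 4 + 0 = 4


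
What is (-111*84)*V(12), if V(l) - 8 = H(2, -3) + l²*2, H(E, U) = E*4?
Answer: -2834496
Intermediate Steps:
H(E, U) = 4*E
V(l) = 16 + 2*l² (V(l) = 8 + (4*2 + l²*2) = 8 + (8 + 2*l²) = 16 + 2*l²)
(-111*84)*V(12) = (-111*84)*(16 + 2*12²) = -9324*(16 + 2*144) = -9324*(16 + 288) = -9324*304 = -2834496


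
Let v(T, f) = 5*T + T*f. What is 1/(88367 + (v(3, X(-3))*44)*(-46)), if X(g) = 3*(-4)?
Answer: 1/130871 ≈ 7.6411e-6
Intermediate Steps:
X(g) = -12
1/(88367 + (v(3, X(-3))*44)*(-46)) = 1/(88367 + ((3*(5 - 12))*44)*(-46)) = 1/(88367 + ((3*(-7))*44)*(-46)) = 1/(88367 - 21*44*(-46)) = 1/(88367 - 924*(-46)) = 1/(88367 + 42504) = 1/130871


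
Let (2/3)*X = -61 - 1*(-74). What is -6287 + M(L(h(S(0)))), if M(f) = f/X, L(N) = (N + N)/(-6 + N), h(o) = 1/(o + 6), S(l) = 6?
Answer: -17408707/2769 ≈ -6287.0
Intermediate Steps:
h(o) = 1/(6 + o)
X = 39/2 (X = 3*(-61 - 1*(-74))/2 = 3*(-61 + 74)/2 = (3/2)*13 = 39/2 ≈ 19.500)
L(N) = 2*N/(-6 + N) (L(N) = (2*N)/(-6 + N) = 2*N/(-6 + N))
M(f) = 2*f/39 (M(f) = f/(39/2) = f*(2/39) = 2*f/39)
-6287 + M(L(h(S(0)))) = -6287 + 2*(2/((6 + 6)*(-6 + 1/(6 + 6))))/39 = -6287 + 2*(2/(12*(-6 + 1/12)))/39 = -6287 + 2*(2*(1/12)/(-6 + 1/12))/39 = -6287 + 2*(2*(1/12)/(-71/12))/39 = -6287 + 2*(2*(1/12)*(-12/71))/39 = -6287 + (2/39)*(-2/71) = -6287 - 4/2769 = -17408707/2769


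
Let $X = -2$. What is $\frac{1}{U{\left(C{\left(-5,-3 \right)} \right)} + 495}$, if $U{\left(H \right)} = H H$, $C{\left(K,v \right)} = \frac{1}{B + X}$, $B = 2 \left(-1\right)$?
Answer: $\frac{16}{7921} \approx 0.0020199$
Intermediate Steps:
$B = -2$
$C{\left(K,v \right)} = - \frac{1}{4}$ ($C{\left(K,v \right)} = \frac{1}{-2 - 2} = \frac{1}{-4} = - \frac{1}{4}$)
$U{\left(H \right)} = H^{2}$
$\frac{1}{U{\left(C{\left(-5,-3 \right)} \right)} + 495} = \frac{1}{\left(- \frac{1}{4}\right)^{2} + 495} = \frac{1}{\frac{1}{16} + 495} = \frac{1}{\frac{7921}{16}} = \frac{16}{7921}$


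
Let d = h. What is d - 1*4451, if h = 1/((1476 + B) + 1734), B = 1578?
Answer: -21311387/4788 ≈ -4451.0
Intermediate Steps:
h = 1/4788 (h = 1/((1476 + 1578) + 1734) = 1/(3054 + 1734) = 1/4788 ≈ 0.00020886)
d = 1/4788 ≈ 0.00020886
d - 1*4451 = 1/4788 - 1*4451 = 1/4788 - 4451 = -21311387/4788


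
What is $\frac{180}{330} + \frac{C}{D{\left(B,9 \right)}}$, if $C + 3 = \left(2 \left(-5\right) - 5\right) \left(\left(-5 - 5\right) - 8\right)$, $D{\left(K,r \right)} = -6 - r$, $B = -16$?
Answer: $- \frac{949}{55} \approx -17.255$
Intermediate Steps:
$C = 267$ ($C = -3 + \left(2 \left(-5\right) - 5\right) \left(\left(-5 - 5\right) - 8\right) = -3 + \left(-10 - 5\right) \left(-10 - 8\right) = -3 - -270 = -3 + 270 = 267$)
$\frac{180}{330} + \frac{C}{D{\left(B,9 \right)}} = \frac{180}{330} + \frac{267}{-6 - 9} = 180 \cdot \frac{1}{330} + \frac{267}{-6 - 9} = \frac{6}{11} + \frac{267}{-15} = \frac{6}{11} + 267 \left(- \frac{1}{15}\right) = \frac{6}{11} - \frac{89}{5} = - \frac{949}{55}$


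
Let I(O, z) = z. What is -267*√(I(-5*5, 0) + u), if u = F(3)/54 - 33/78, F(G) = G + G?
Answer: -89*I*√1898/26 ≈ -149.13*I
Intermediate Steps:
F(G) = 2*G
u = -73/234 (u = (2*3)/54 - 33/78 = 6*(1/54) - 33*1/78 = ⅑ - 11/26 = -73/234 ≈ -0.31197)
-267*√(I(-5*5, 0) + u) = -267*√(0 - 73/234) = -89*I*√1898/26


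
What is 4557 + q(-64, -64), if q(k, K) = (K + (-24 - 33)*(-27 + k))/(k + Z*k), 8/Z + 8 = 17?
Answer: 4911909/1088 ≈ 4514.6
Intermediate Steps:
Z = 8/9 (Z = 8/(-8 + 17) = 8/9 ≈ 0.88889)
q(k, K) = 9*(1539 + K - 57*k)/(17*k) (q(k, K) = (K + (-24 - 33)*(-27 + k))/(k + 8*k/9) = (K - 57*(-27 + k))/((17*k/9)) = (K + (1539 - 57*k))*(9/(17*k)) = (1539 + K - 57*k)*(9/(17*k)) = 9*(1539 + K - 57*k)/(17*k))
4557 + q(-64, -64) = 4557 + (9/17)*(1539 - 64 - 57*(-64))/(-64) = 4557 + (9/17)*(-1/64)*(1539 - 64 + 3648) = 4557 + (9/17)*(-1/64)*5123 = 4557 - 46107/1088 = 4911909/1088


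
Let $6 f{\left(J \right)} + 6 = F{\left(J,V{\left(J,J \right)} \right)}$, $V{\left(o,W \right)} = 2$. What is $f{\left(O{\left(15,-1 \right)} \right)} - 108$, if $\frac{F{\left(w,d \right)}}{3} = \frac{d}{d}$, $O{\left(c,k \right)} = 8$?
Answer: $- \frac{217}{2} \approx -108.5$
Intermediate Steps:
$F{\left(w,d \right)} = 3$ ($F{\left(w,d \right)} = 3 \frac{d}{d} = 3 \cdot 1 = 3$)
$f{\left(J \right)} = - \frac{1}{2}$ ($f{\left(J \right)} = -1 + \frac{1}{6} \cdot 3 = -1 + \frac{1}{2} = - \frac{1}{2}$)
$f{\left(O{\left(15,-1 \right)} \right)} - 108 = - \frac{1}{2} - 108 = - \frac{217}{2}$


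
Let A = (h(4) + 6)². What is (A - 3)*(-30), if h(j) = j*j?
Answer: -14430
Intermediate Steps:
h(j) = j²
A = 484 (A = (4² + 6)² = (16 + 6)² = 22² = 484)
(A - 3)*(-30) = (484 - 3)*(-30) = 481*(-30) = -14430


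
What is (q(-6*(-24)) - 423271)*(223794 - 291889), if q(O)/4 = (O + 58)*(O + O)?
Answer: 12976659865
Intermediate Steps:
q(O) = 8*O*(58 + O) (q(O) = 4*((O + 58)*(O + O)) = 4*((58 + O)*(2*O)) = 4*(2*O*(58 + O)) = 8*O*(58 + O))
(q(-6*(-24)) - 423271)*(223794 - 291889) = (8*(-6*(-24))*(58 - 6*(-24)) - 423271)*(223794 - 291889) = (8*144*(58 + 144) - 423271)*(-68095) = (8*144*202 - 423271)*(-68095) = (232704 - 423271)*(-68095) = -190567*(-68095) = 12976659865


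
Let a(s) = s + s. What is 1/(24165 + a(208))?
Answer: 1/24581 ≈ 4.0682e-5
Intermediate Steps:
a(s) = 2*s
1/(24165 + a(208)) = 1/(24165 + 2*208) = 1/(24165 + 416) = 1/24581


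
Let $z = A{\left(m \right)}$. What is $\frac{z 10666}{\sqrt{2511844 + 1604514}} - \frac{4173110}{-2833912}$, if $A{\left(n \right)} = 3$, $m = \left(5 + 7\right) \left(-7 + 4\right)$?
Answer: $\frac{2086555}{1416956} + \frac{15999 \sqrt{4116358}}{2058179} \approx 17.244$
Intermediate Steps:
$m = -36$ ($m = 12 \left(-3\right) = -36$)
$z = 3$
$\frac{z 10666}{\sqrt{2511844 + 1604514}} - \frac{4173110}{-2833912} = \frac{3 \cdot 10666}{\sqrt{2511844 + 1604514}} - \frac{4173110}{-2833912} = \frac{31998}{\sqrt{4116358}} - - \frac{2086555}{1416956} = 31998 \frac{\sqrt{4116358}}{4116358} + \frac{2086555}{1416956} = \frac{15999 \sqrt{4116358}}{2058179} + \frac{2086555}{1416956} = \frac{2086555}{1416956} + \frac{15999 \sqrt{4116358}}{2058179}$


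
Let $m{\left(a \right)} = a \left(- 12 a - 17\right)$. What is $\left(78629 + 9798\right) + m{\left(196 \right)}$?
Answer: $-375897$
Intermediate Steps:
$m{\left(a \right)} = a \left(-17 - 12 a\right)$
$\left(78629 + 9798\right) + m{\left(196 \right)} = \left(78629 + 9798\right) - 196 \left(17 + 12 \cdot 196\right) = 88427 - 196 \left(17 + 2352\right) = 88427 - 196 \cdot 2369 = 88427 - 464324 = -375897$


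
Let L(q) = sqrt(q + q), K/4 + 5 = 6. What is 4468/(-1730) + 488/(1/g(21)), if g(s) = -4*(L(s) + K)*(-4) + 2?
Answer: 27857686/865 + 7808*sqrt(42) ≈ 82807.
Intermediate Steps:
K = 4 (K = -20 + 4*6 = -20 + 24 = 4)
L(q) = sqrt(2)*sqrt(q) (L(q) = sqrt(2*q) = sqrt(2)*sqrt(q))
g(s) = 66 + 16*sqrt(2)*sqrt(s) (g(s) = -4*(sqrt(2)*sqrt(s) + 4)*(-4) + 2 = -4*(4 + sqrt(2)*sqrt(s))*(-4) + 2 = (-16 - 4*sqrt(2)*sqrt(s))*(-4) + 2 = (64 + 16*sqrt(2)*sqrt(s)) + 2 = 66 + 16*sqrt(2)*sqrt(s))
4468/(-1730) + 488/(1/g(21)) = 4468/(-1730) + 488/(1/(66 + 16*sqrt(2)*sqrt(21))) = 4468*(-1/1730) + 488/(1/(66 + 16*sqrt(42))) = -2234/865 + 488*(66 + 16*sqrt(42)) = -2234/865 + (32208 + 7808*sqrt(42)) = 27857686/865 + 7808*sqrt(42)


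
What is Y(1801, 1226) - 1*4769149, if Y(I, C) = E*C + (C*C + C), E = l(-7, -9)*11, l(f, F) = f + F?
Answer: -3480623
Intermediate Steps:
l(f, F) = F + f
E = -176 (E = (-9 - 7)*11 = -16*11 = -176)
Y(I, C) = C² - 175*C (Y(I, C) = -176*C + (C*C + C) = -176*C + (C² + C) = -176*C + (C + C²) = C² - 175*C)
Y(1801, 1226) - 1*4769149 = 1226*(-175 + 1226) - 1*4769149 = 1226*1051 - 4769149 = 1288526 - 4769149 = -3480623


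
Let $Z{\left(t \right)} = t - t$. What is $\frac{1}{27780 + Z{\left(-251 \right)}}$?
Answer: $\frac{1}{27780} \approx 3.5997 \cdot 10^{-5}$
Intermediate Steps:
$Z{\left(t \right)} = 0$
$\frac{1}{27780 + Z{\left(-251 \right)}} = \frac{1}{27780 + 0} = \frac{1}{27780}$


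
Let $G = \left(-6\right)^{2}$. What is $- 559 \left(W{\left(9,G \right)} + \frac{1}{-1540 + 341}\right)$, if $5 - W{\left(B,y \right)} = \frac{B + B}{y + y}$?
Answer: $- \frac{12732343}{4796} \approx -2654.8$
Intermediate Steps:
$G = 36$
$W{\left(B,y \right)} = 5 - \frac{B}{y}$ ($W{\left(B,y \right)} = 5 - \frac{B + B}{y + y} = 5 - \frac{2 B}{2 y} = 5 - 2 B \frac{1}{2 y} = 5 - \frac{B}{y}$)
$- 559 \left(W{\left(9,G \right)} + \frac{1}{-1540 + 341}\right) = - 559 \left(\left(5 - \frac{9}{36}\right) + \frac{1}{-1540 + 341}\right) = - 559 \left(\left(5 - 9 \cdot \frac{1}{36}\right) + \frac{1}{-1199}\right) = - 559 \left(\left(5 - \frac{1}{4}\right) - \frac{1}{1199}\right) = - 559 \left(\frac{19}{4} - \frac{1}{1199}\right) = \left(-559\right) \frac{22777}{4796} = - \frac{12732343}{4796}$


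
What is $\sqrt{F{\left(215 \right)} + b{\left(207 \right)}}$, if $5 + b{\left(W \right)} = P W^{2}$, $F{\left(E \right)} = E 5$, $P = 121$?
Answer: $\sqrt{5185799} \approx 2277.2$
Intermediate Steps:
$F{\left(E \right)} = 5 E$
$b{\left(W \right)} = -5 + 121 W^{2}$
$\sqrt{F{\left(215 \right)} + b{\left(207 \right)}} = \sqrt{5 \cdot 215 - \left(5 - 121 \cdot 207^{2}\right)} = \sqrt{1075 + \left(-5 + 121 \cdot 42849\right)} = \sqrt{1075 + \left(-5 + 5184729\right)} = \sqrt{1075 + 5184724} = \sqrt{5185799}$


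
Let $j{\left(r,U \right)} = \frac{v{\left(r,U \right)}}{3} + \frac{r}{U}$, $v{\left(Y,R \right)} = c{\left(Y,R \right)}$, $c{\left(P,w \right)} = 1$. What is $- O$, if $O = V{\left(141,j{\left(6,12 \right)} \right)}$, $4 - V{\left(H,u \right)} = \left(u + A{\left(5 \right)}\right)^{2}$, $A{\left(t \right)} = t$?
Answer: $\frac{1081}{36} \approx 30.028$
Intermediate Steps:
$v{\left(Y,R \right)} = 1$
$j{\left(r,U \right)} = \frac{1}{3} + \frac{r}{U}$ ($j{\left(r,U \right)} = 1 \cdot \frac{1}{3} + \frac{r}{U} = \frac{1}{3} + \frac{r}{U}$)
$V{\left(H,u \right)} = 4 - \left(5 + u\right)^{2}$ ($V{\left(H,u \right)} = 4 - \left(u + 5\right)^{2} = 4 - \left(5 + u\right)^{2}$)
$O = - \frac{1081}{36}$ ($O = 4 - \left(5 + \frac{6 + \frac{1}{3} \cdot 12}{12}\right)^{2} = 4 - \left(5 + \frac{6 + 4}{12}\right)^{2} = 4 - \left(5 + \frac{1}{12} \cdot 10\right)^{2} = 4 - \left(5 + \frac{5}{6}\right)^{2} = 4 - \left(\frac{35}{6}\right)^{2} = 4 - \frac{1225}{36} = - \frac{1081}{36} \approx -30.028$)
$- O = \left(-1\right) \left(- \frac{1081}{36}\right) = \frac{1081}{36}$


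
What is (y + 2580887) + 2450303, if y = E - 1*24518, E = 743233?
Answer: 5749905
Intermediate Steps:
y = 718715 (y = 743233 - 1*24518 = 743233 - 24518 = 718715)
(y + 2580887) + 2450303 = (718715 + 2580887) + 2450303 = 3299602 + 2450303 = 5749905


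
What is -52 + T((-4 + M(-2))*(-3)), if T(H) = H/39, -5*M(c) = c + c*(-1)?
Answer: -672/13 ≈ -51.692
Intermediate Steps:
M(c) = 0 (M(c) = -(c + c*(-1))/5 = -(c - c)/5 = -⅕*0 = 0)
T(H) = H/39 (T(H) = H*(1/39) = H/39)
-52 + T((-4 + M(-2))*(-3)) = -52 + ((-4 + 0)*(-3))/39 = -52 + (-4*(-3))/39 = -52 + (1/39)*12 = -52 + 4/13 = -672/13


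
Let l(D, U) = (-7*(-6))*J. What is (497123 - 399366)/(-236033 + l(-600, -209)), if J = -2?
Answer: -97757/236117 ≈ -0.41402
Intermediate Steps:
l(D, U) = -84 (l(D, U) = -7*(-6)*(-2) = 42*(-2) = -84)
(497123 - 399366)/(-236033 + l(-600, -209)) = (497123 - 399366)/(-236033 - 84) = 97757/(-236117) = 97757*(-1/236117) = -97757/236117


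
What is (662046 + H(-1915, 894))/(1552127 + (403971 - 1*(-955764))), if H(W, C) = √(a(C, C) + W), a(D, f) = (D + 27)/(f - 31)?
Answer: 331023/1455931 + 29*I*√423733/1256468453 ≈ 0.22736 + 1.5024e-5*I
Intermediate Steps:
a(D, f) = (27 + D)/(-31 + f)
H(W, C) = √(W + (27 + C)/(-31 + C)) (H(W, C) = √((27 + C)/(-31 + C) + W) = √(W + (27 + C)/(-31 + C)))
(662046 + H(-1915, 894))/(1552127 + (403971 - 1*(-955764))) = (662046 + √((27 + 894 - 1915*(-31 + 894))/(-31 + 894)))/(1552127 + (403971 - 1*(-955764))) = (662046 + √((27 + 894 - 1915*863)/863))/(1552127 + (403971 + 955764)) = (662046 + √((27 + 894 - 1652645)/863))/(1552127 + 1359735) = (662046 + √((1/863)*(-1651724)))/2911862 = (662046 + √(-1651724/863))*(1/2911862) = (662046 + 58*I*√423733/863)*(1/2911862) = 331023/1455931 + 29*I*√423733/1256468453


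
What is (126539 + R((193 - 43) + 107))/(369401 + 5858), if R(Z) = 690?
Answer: 127229/375259 ≈ 0.33904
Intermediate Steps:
(126539 + R((193 - 43) + 107))/(369401 + 5858) = (126539 + 690)/(369401 + 5858) = 127229/375259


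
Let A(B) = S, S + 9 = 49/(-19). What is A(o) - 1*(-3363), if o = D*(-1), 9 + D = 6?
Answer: 63677/19 ≈ 3351.4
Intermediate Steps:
D = -3 (D = -9 + 6 = -3)
o = 3 (o = -3*(-1) = 3)
S = -220/19 (S = -9 + 49/(-19) = -9 + 49*(-1/19) = -9 - 49/19 = -220/19 ≈ -11.579)
A(B) = -220/19
A(o) - 1*(-3363) = -220/19 - 1*(-3363) = -220/19 + 3363 = 63677/19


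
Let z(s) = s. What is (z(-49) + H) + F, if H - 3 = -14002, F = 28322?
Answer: 14274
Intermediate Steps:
H = -13999 (H = 3 - 14002 = -13999)
(z(-49) + H) + F = (-49 - 13999) + 28322 = -14048 + 28322 = 14274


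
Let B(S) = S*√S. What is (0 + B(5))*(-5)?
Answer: -25*√5 ≈ -55.902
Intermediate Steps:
B(S) = S^(3/2)
(0 + B(5))*(-5) = (0 + 5^(3/2))*(-5) = (0 + 5*√5)*(-5) = (5*√5)*(-5) = -25*√5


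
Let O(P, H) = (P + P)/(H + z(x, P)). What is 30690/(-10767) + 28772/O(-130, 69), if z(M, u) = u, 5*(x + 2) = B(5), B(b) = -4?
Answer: 1574091347/233285 ≈ 6747.5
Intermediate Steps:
x = -14/5 (x = -2 + (⅕)*(-4) = -2 - ⅘ = -14/5 ≈ -2.8000)
O(P, H) = 2*P/(H + P) (O(P, H) = (P + P)/(H + P) = (2*P)/(H + P) = 2*P/(H + P))
30690/(-10767) + 28772/O(-130, 69) = 30690/(-10767) + 28772/((2*(-130)/(69 - 130))) = 30690*(-1/10767) + 28772/((2*(-130)/(-61))) = -10230/3589 + 28772/((2*(-130)*(-1/61))) = -10230/3589 + 28772/(260/61) = -10230/3589 + 28772*(61/260) = -10230/3589 + 438773/65 = 1574091347/233285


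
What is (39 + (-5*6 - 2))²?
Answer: 49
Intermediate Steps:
(39 + (-5*6 - 2))² = (39 + (-30 - 2))² = (39 - 32)² = 7² = 49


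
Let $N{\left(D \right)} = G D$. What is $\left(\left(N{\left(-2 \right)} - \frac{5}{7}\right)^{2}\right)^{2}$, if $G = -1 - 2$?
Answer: $\frac{1874161}{2401} \approx 780.58$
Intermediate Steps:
$G = -3$
$N{\left(D \right)} = - 3 D$
$\left(\left(N{\left(-2 \right)} - \frac{5}{7}\right)^{2}\right)^{2} = \left(\left(\left(-3\right) \left(-2\right) - \frac{5}{7}\right)^{2}\right)^{2} = \left(\left(6 - \frac{5}{7}\right)^{2}\right)^{2} = \left(\left(\frac{37}{7}\right)^{2}\right)^{2} = \left(\frac{1369}{49}\right)^{2} = \frac{1874161}{2401}$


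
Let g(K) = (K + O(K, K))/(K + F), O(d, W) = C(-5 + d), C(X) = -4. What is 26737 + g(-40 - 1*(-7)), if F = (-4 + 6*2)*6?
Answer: 401018/15 ≈ 26735.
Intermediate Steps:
O(d, W) = -4
F = 48 (F = (-4 + 12)*6 = 8*6 = 48)
g(K) = (-4 + K)/(48 + K) (g(K) = (K - 4)/(K + 48) = (-4 + K)/(48 + K))
26737 + g(-40 - 1*(-7)) = 26737 + (-4 + (-40 - 1*(-7)))/(48 + (-40 - 1*(-7))) = 26737 + (-4 + (-40 + 7))/(48 + (-40 + 7)) = 26737 + (-4 - 33)/(48 - 33) = 26737 - 37/15 = 401018/15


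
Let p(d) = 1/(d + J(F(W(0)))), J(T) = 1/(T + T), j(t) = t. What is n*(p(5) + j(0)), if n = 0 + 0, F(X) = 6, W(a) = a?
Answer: 0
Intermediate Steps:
n = 0
J(T) = 1/(2*T)
p(d) = 1/(1/12 + d) (p(d) = 1/(d + (½)/6) = 1/(d + (½)*(⅙)) = 1/(d + 1/12) = 1/(1/12 + d))
n*(p(5) + j(0)) = 0*(12/(1 + 12*5) + 0) = 0*(12/(1 + 60) + 0) = 0*(12/61 + 0) = 0*(12/61) = 0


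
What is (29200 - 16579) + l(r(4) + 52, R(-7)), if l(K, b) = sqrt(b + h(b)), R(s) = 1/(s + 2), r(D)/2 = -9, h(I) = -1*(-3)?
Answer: 12621 + sqrt(70)/5 ≈ 12623.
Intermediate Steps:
h(I) = 3
r(D) = -18 (r(D) = 2*(-9) = -18)
R(s) = 1/(2 + s)
l(K, b) = sqrt(3 + b) (l(K, b) = sqrt(b + 3) = sqrt(3 + b))
(29200 - 16579) + l(r(4) + 52, R(-7)) = (29200 - 16579) + sqrt(3 + 1/(2 - 7)) = 12621 + sqrt(3 + 1/(-5)) = 12621 + sqrt(3 - 1/5) = 12621 + sqrt(14/5) = 12621 + sqrt(70)/5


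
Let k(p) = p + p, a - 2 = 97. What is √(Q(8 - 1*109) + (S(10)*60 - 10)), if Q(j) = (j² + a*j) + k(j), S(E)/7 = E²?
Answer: √41990 ≈ 204.91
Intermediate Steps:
a = 99 (a = 2 + 97 = 99)
k(p) = 2*p
S(E) = 7*E²
Q(j) = j² + 101*j (Q(j) = (j² + 99*j) + 2*j = j² + 101*j)
√(Q(8 - 1*109) + (S(10)*60 - 10)) = √((8 - 1*109)*(101 + (8 - 1*109)) + ((7*10²)*60 - 10)) = √((8 - 109)*(101 + (8 - 109)) + ((7*100)*60 - 10)) = √(-101*(101 - 101) + (700*60 - 10)) = √(-101*0 + (42000 - 10)) = √(0 + 41990) = √41990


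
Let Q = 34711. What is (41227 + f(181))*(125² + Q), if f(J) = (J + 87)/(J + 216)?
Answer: 823868792032/397 ≈ 2.0752e+9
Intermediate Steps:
f(J) = (87 + J)/(216 + J)
(41227 + f(181))*(125² + Q) = (41227 + (87 + 181)/(216 + 181))*(125² + 34711) = (41227 + 268/397)*(15625 + 34711) = (41227 + (1/397)*268)*50336 = (41227 + 268/397)*50336 = (16367387/397)*50336 = 823868792032/397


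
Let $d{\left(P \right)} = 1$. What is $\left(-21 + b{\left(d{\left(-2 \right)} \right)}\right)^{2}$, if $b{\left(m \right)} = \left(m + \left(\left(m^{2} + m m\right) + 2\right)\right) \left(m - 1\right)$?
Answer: $441$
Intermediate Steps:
$b{\left(m \right)} = \left(-1 + m\right) \left(2 + m + 2 m^{2}\right)$ ($b{\left(m \right)} = \left(m + \left(\left(m^{2} + m^{2}\right) + 2\right)\right) \left(-1 + m\right) = \left(m + \left(2 m^{2} + 2\right)\right) \left(-1 + m\right) = \left(m + \left(2 + 2 m^{2}\right)\right) \left(-1 + m\right) = \left(2 + m + 2 m^{2}\right) \left(-1 + m\right) = \left(-1 + m\right) \left(2 + m + 2 m^{2}\right)$)
$\left(-21 + b{\left(d{\left(-2 \right)} \right)}\right)^{2} = \left(-21 + \left(-2 + 1 - 1^{2} + 2 \cdot 1^{3}\right)\right)^{2} = \left(-21 + \left(-2 + 1 - 1 + 2 \cdot 1\right)\right)^{2} = \left(-21 + \left(-2 + 1 - 1 + 2\right)\right)^{2} = \left(-21 + 0\right)^{2} = \left(-21\right)^{2} = 441$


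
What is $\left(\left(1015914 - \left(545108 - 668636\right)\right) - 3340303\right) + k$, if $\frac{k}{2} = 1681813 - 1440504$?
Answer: $-1718243$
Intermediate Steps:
$k = 482618$ ($k = 2 \left(1681813 - 1440504\right) = 2 \cdot 241309 = 482618$)
$\left(\left(1015914 - \left(545108 - 668636\right)\right) - 3340303\right) + k = \left(\left(1015914 - \left(545108 - 668636\right)\right) - 3340303\right) + 482618 = \left(\left(1015914 - -123528\right) - 3340303\right) + 482618 = \left(\left(1015914 + 123528\right) - 3340303\right) + 482618 = \left(1139442 - 3340303\right) + 482618 = -2200861 + 482618 = -1718243$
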